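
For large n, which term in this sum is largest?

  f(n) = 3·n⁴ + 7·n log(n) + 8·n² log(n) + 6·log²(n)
3·n⁴

Looking at each term:
  - 3·n⁴ is O(n⁴)
  - 7·n log(n) is O(n log n)
  - 8·n² log(n) is O(n² log n)
  - 6·log²(n) is O(log² n)

The term 3·n⁴ (O(n⁴)) grows fastest and dominates all others.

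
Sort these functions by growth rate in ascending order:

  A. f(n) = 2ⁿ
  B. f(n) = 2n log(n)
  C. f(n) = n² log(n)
B < C < A

Comparing growth rates:
B = 2n log(n) is O(n log n)
C = n² log(n) is O(n² log n)
A = 2ⁿ is O(2ⁿ)

Therefore, the order from slowest to fastest is: B < C < A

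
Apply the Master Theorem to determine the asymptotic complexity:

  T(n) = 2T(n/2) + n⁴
Θ(n⁴)

Master Theorem: a = 2, b = 2, f(n) = n⁴.
Compute the critical exponent d = log₂(2) = 1.
Compare f(n) = Θ(n⁴) against n^d:
  k = 4 > d = 1, so f(n) = Ω(n^(d+ε)) — Case 3.
  Regularity: a·(n/b)^4/n^4 = a/b^4 = 2/16 < 1 ✓.
  The top-level work dominates: T(n) = Θ(f(n)) = Θ(n⁴).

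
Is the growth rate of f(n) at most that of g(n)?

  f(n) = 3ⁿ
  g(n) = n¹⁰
False

f(n) = 3ⁿ is O(3ⁿ), and g(n) = n¹⁰ is O(n¹⁰).
Since O(3ⁿ) grows faster than O(n¹⁰), f(n) = O(g(n)) is false.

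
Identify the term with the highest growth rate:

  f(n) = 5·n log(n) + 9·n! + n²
9·n!

Looking at each term:
  - 5·n log(n) is O(n log n)
  - 9·n! is O(n!)
  - n² is O(n²)

The term 9·n! (O(n!)) grows fastest and dominates all others.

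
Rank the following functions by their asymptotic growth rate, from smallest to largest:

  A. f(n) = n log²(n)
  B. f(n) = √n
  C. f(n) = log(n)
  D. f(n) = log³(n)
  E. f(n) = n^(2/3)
C < D < B < E < A

Comparing growth rates:
C = log(n) is O(log n)
D = log³(n) is O(log³ n)
B = √n is O(√n)
E = n^(2/3) is O(n^(2/3))
A = n log²(n) is O(n log² n)

Therefore, the order from slowest to fastest is: C < D < B < E < A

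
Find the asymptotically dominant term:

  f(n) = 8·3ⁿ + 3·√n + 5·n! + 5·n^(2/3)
5·n!

Looking at each term:
  - 8·3ⁿ is O(3ⁿ)
  - 3·√n is O(√n)
  - 5·n! is O(n!)
  - 5·n^(2/3) is O(n^(2/3))

The term 5·n! (O(n!)) grows fastest and dominates all others.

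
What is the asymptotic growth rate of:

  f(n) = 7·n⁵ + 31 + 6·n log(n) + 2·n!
Θ(n!)

Order the terms by growth rate: 31 ≺ 6·n log(n) ≺ 7·n⁵ ≺ 2·n!.
The fastest-growing term 2·n! dominates as n → ∞; dropping its constant factor gives Θ(n!).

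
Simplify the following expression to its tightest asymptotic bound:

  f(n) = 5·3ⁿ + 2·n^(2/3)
Θ(3ⁿ)

Order the terms by growth rate: 2·n^(2/3) ≺ 5·3ⁿ.
The fastest-growing term 5·3ⁿ dominates as n → ∞; dropping its constant factor gives Θ(3ⁿ).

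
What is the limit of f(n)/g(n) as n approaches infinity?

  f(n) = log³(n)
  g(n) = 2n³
0

Since log³(n) (O(log³ n)) grows slower than 2n³ (O(n³)),
the ratio f(n)/g(n) → 0 as n → ∞.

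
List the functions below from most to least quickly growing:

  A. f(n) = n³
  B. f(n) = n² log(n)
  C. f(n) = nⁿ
C > A > B

Comparing growth rates:
C = nⁿ is O(nⁿ)
A = n³ is O(n³)
B = n² log(n) is O(n² log n)

Therefore, the order from fastest to slowest is: C > A > B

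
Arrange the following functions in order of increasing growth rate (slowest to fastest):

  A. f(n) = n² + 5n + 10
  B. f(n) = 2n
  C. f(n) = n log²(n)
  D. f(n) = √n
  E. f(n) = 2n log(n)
D < B < E < C < A

Comparing growth rates:
D = √n is O(√n)
B = 2n is O(n)
E = 2n log(n) is O(n log n)
C = n log²(n) is O(n log² n)
A = n² + 5n + 10 is O(n²)

Therefore, the order from slowest to fastest is: D < B < E < C < A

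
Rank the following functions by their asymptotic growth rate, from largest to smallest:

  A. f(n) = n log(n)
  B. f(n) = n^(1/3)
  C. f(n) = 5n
A > C > B

Comparing growth rates:
A = n log(n) is O(n log n)
C = 5n is O(n)
B = n^(1/3) is O(n^(1/3))

Therefore, the order from fastest to slowest is: A > C > B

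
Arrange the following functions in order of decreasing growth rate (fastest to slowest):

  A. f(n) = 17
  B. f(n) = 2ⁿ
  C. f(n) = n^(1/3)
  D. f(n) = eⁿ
D > B > C > A

Comparing growth rates:
D = eⁿ is O(eⁿ)
B = 2ⁿ is O(2ⁿ)
C = n^(1/3) is O(n^(1/3))
A = 17 is O(1)

Therefore, the order from fastest to slowest is: D > B > C > A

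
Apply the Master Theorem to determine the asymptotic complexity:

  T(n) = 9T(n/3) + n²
Θ(n² log n)

Master Theorem: a = 9, b = 3, f(n) = n².
Compute the critical exponent d = log₃(9) = 2.
Compare f(n) = Θ(n²) against n^d:
  k = 2 = d, so f(n) = Θ(n^d) — Case 2.
  Work is balanced across levels: T(n) = Θ(n^d log n) = Θ(n² log n).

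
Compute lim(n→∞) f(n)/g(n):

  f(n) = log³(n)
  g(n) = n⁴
0

Since log³(n) (O(log³ n)) grows slower than n⁴ (O(n⁴)),
the ratio f(n)/g(n) → 0 as n → ∞.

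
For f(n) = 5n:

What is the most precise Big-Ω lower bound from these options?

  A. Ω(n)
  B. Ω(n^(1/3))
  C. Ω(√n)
A

f(n) = 5n is Ω(n).
All listed options are valid Big-Ω bounds (lower bounds),
but Ω(n) is the tightest (largest valid bound).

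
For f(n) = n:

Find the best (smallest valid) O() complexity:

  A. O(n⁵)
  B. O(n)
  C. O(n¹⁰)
B

f(n) = n is O(n).
All listed options are valid Big-O bounds (upper bounds),
but O(n) is the tightest (smallest valid bound).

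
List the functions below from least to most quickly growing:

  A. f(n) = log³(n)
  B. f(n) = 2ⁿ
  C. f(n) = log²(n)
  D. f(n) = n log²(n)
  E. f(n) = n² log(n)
C < A < D < E < B

Comparing growth rates:
C = log²(n) is O(log² n)
A = log³(n) is O(log³ n)
D = n log²(n) is O(n log² n)
E = n² log(n) is O(n² log n)
B = 2ⁿ is O(2ⁿ)

Therefore, the order from slowest to fastest is: C < A < D < E < B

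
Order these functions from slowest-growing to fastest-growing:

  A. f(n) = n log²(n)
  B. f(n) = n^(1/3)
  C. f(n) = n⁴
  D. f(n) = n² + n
B < A < D < C

Comparing growth rates:
B = n^(1/3) is O(n^(1/3))
A = n log²(n) is O(n log² n)
D = n² + n is O(n²)
C = n⁴ is O(n⁴)

Therefore, the order from slowest to fastest is: B < A < D < C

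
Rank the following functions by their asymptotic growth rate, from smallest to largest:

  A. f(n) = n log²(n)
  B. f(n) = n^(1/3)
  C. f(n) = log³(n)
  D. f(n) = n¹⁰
C < B < A < D

Comparing growth rates:
C = log³(n) is O(log³ n)
B = n^(1/3) is O(n^(1/3))
A = n log²(n) is O(n log² n)
D = n¹⁰ is O(n¹⁰)

Therefore, the order from slowest to fastest is: C < B < A < D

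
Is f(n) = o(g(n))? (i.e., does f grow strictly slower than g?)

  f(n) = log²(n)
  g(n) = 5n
True

f(n) = log²(n) is O(log² n), and g(n) = 5n is O(n).
Since O(log² n) grows strictly slower than O(n), f(n) = o(g(n)) is true.
This means lim(n→∞) f(n)/g(n) = 0.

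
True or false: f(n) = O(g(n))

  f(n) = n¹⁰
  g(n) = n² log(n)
False

f(n) = n¹⁰ is O(n¹⁰), and g(n) = n² log(n) is O(n² log n).
Since O(n¹⁰) grows faster than O(n² log n), f(n) = O(g(n)) is false.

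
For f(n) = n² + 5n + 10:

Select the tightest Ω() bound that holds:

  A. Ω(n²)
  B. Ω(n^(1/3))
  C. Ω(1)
A

f(n) = n² + 5n + 10 is Ω(n²).
All listed options are valid Big-Ω bounds (lower bounds),
but Ω(n²) is the tightest (largest valid bound).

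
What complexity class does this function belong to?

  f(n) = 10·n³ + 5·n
O(n³)

The dominant term in 10·n³ + 5·n is 10·n³, which is Θ(n³).
Lower-order terms (5·n) are asymptotically negligible.
Constants are absorbed, so the tightest bound is O(n³).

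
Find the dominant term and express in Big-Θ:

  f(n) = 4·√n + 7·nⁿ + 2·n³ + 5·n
Θ(nⁿ)

Order the terms by growth rate: 4·√n ≺ 5·n ≺ 2·n³ ≺ 7·nⁿ.
The fastest-growing term 7·nⁿ dominates as n → ∞; dropping its constant factor gives Θ(nⁿ).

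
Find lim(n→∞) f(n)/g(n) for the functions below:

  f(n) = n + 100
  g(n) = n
1

Since n + 100 and n have the same growth rate (O(n)),
the ratio converges to a constant: 1.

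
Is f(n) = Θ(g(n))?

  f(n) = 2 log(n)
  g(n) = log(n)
True

f(n) = 2 log(n) and g(n) = log(n) are both O(log n).
Since they have the same asymptotic growth rate, f(n) = Θ(g(n)) is true.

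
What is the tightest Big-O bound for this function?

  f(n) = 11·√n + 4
O(√n)

The dominant term in 11·√n + 4 is 11·√n, which is Θ(√n).
Lower-order terms (4) are asymptotically negligible.
Constants are absorbed, so the tightest bound is O(√n).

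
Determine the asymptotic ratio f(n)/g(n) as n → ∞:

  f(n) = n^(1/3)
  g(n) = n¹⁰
0

Since n^(1/3) (O(n^(1/3))) grows slower than n¹⁰ (O(n¹⁰)),
the ratio f(n)/g(n) → 0 as n → ∞.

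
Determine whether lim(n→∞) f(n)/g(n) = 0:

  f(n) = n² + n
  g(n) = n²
False

f(n) = n² + n is O(n²), and g(n) = n² is O(n²).
Since they have the same growth rate, f(n) = o(g(n)) is false.
(f = o(g) requires f to grow strictly slower, not equal.)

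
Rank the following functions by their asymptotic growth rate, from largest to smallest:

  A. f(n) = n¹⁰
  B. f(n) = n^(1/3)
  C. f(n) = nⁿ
C > A > B

Comparing growth rates:
C = nⁿ is O(nⁿ)
A = n¹⁰ is O(n¹⁰)
B = n^(1/3) is O(n^(1/3))

Therefore, the order from fastest to slowest is: C > A > B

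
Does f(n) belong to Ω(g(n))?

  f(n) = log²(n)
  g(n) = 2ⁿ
False

f(n) = log²(n) is O(log² n), and g(n) = 2ⁿ is O(2ⁿ).
Since O(log² n) grows slower than O(2ⁿ), f(n) = Ω(g(n)) is false.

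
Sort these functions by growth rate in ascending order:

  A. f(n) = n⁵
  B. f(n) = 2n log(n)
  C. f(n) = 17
C < B < A

Comparing growth rates:
C = 17 is O(1)
B = 2n log(n) is O(n log n)
A = n⁵ is O(n⁵)

Therefore, the order from slowest to fastest is: C < B < A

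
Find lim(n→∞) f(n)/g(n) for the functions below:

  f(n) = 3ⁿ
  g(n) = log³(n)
∞

Since 3ⁿ (O(3ⁿ)) grows faster than log³(n) (O(log³ n)),
the ratio f(n)/g(n) → ∞ as n → ∞.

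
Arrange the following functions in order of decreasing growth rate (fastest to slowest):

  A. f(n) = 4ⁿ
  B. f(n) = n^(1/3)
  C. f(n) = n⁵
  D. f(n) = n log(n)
A > C > D > B

Comparing growth rates:
A = 4ⁿ is O(4ⁿ)
C = n⁵ is O(n⁵)
D = n log(n) is O(n log n)
B = n^(1/3) is O(n^(1/3))

Therefore, the order from fastest to slowest is: A > C > D > B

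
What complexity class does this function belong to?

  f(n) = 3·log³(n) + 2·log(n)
O(log³ n)

The dominant term in 3·log³(n) + 2·log(n) is 3·log³(n), which is Θ(log³ n).
Lower-order terms (2·log(n)) are asymptotically negligible.
Constants are absorbed, so the tightest bound is O(log³ n).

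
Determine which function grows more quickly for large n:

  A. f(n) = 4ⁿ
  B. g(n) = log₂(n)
A

f(n) = 4ⁿ is O(4ⁿ), while g(n) = log₂(n) is O(log n).
Since O(4ⁿ) grows faster than O(log n), f(n) dominates.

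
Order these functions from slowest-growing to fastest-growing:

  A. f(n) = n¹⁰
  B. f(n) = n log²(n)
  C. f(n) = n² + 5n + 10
B < C < A

Comparing growth rates:
B = n log²(n) is O(n log² n)
C = n² + 5n + 10 is O(n²)
A = n¹⁰ is O(n¹⁰)

Therefore, the order from slowest to fastest is: B < C < A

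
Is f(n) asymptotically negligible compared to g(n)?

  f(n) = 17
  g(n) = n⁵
True

f(n) = 17 is O(1), and g(n) = n⁵ is O(n⁵).
Since O(1) grows strictly slower than O(n⁵), f(n) = o(g(n)) is true.
This means lim(n→∞) f(n)/g(n) = 0.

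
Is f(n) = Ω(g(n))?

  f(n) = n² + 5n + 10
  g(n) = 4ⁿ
False

f(n) = n² + 5n + 10 is O(n²), and g(n) = 4ⁿ is O(4ⁿ).
Since O(n²) grows slower than O(4ⁿ), f(n) = Ω(g(n)) is false.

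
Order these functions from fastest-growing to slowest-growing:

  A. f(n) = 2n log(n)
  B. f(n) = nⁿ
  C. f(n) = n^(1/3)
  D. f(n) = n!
B > D > A > C

Comparing growth rates:
B = nⁿ is O(nⁿ)
D = n! is O(n!)
A = 2n log(n) is O(n log n)
C = n^(1/3) is O(n^(1/3))

Therefore, the order from fastest to slowest is: B > D > A > C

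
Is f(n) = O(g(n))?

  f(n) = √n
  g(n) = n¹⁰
True

f(n) = √n is O(√n), and g(n) = n¹⁰ is O(n¹⁰).
Since O(√n) ⊆ O(n¹⁰) (f grows no faster than g), f(n) = O(g(n)) is true.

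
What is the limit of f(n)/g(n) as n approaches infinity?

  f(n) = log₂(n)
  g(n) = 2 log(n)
1/(2*log(2))

Since log₂(n) and 2 log(n) have the same growth rate (O(log n)),
the ratio converges to a constant: 1/(2*log(2)).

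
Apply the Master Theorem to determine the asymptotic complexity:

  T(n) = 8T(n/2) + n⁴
Θ(n⁴)

Master Theorem: a = 8, b = 2, f(n) = n⁴.
Compute the critical exponent d = log₂(8) = 3.
Compare f(n) = Θ(n⁴) against n^d:
  k = 4 > d = 3, so f(n) = Ω(n^(d+ε)) — Case 3.
  Regularity: a·(n/b)^4/n^4 = a/b^4 = 8/16 < 1 ✓.
  The top-level work dominates: T(n) = Θ(f(n)) = Θ(n⁴).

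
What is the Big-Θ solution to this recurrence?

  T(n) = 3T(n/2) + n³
Θ(n³)

Master Theorem: a = 3, b = 2, f(n) = n³.
Compute the critical exponent d = log₂(3) = 1.585.
Compare f(n) = Θ(n³) against n^d:
  k = 3 > d = 1.585, so f(n) = Ω(n^(d+ε)) — Case 3.
  Regularity: a·(n/b)^3/n^3 = a/b^3 = 3/8 < 1 ✓.
  The top-level work dominates: T(n) = Θ(f(n)) = Θ(n³).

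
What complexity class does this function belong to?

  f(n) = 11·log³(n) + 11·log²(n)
O(log³ n)

The dominant term in 11·log³(n) + 11·log²(n) is 11·log³(n), which is Θ(log³ n).
Lower-order terms (11·log²(n)) are asymptotically negligible.
Constants are absorbed, so the tightest bound is O(log³ n).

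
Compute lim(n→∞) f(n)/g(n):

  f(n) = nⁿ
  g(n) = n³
∞

Since nⁿ (O(nⁿ)) grows faster than n³ (O(n³)),
the ratio f(n)/g(n) → ∞ as n → ∞.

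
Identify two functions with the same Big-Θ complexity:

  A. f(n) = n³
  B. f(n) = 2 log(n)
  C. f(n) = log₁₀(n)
B and C

Examining each function:
  A. n³ is O(n³)
  B. 2 log(n) is O(log n)
  C. log₁₀(n) is O(log n)

Functions B and C both have the same complexity class.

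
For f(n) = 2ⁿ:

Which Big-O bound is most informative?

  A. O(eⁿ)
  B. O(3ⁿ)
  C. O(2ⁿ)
C

f(n) = 2ⁿ is O(2ⁿ).
All listed options are valid Big-O bounds (upper bounds),
but O(2ⁿ) is the tightest (smallest valid bound).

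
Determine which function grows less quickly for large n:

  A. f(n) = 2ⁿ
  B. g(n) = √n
B

f(n) = 2ⁿ is O(2ⁿ), while g(n) = √n is O(√n).
Since O(√n) grows slower than O(2ⁿ), g(n) is dominated.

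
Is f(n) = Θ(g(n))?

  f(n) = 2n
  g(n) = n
True

f(n) = 2n and g(n) = n are both O(n).
Since they have the same asymptotic growth rate, f(n) = Θ(g(n)) is true.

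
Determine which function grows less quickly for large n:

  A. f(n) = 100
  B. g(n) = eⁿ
A

f(n) = 100 is O(1), while g(n) = eⁿ is O(eⁿ).
Since O(1) grows slower than O(eⁿ), f(n) is dominated.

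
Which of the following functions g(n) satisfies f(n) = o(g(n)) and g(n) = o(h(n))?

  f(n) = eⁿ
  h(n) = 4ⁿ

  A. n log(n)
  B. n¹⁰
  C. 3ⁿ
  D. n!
C

We need g(n) with eⁿ = o(g(n)) and g(n) = o(4ⁿ), i.e. O(eⁿ) ≺ g ≺ O(4ⁿ).
Check each option:
  A. n log(n) — O(n log n) does not grow strictly faster than f(n)
  B. n¹⁰ — O(n¹⁰) does not grow strictly faster than f(n)
  C. 3ⁿ — O(3ⁿ) is strictly between O(eⁿ) and O(4ⁿ) ✓
  D. n! — O(n!) does not grow strictly slower than h(n)

Only option C (3ⁿ) lies strictly between.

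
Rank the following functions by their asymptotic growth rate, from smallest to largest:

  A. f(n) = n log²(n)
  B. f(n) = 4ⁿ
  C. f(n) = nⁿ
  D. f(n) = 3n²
A < D < B < C

Comparing growth rates:
A = n log²(n) is O(n log² n)
D = 3n² is O(n²)
B = 4ⁿ is O(4ⁿ)
C = nⁿ is O(nⁿ)

Therefore, the order from slowest to fastest is: A < D < B < C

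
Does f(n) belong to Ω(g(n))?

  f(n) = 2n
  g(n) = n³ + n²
False

f(n) = 2n is O(n), and g(n) = n³ + n² is O(n³).
Since O(n) grows slower than O(n³), f(n) = Ω(g(n)) is false.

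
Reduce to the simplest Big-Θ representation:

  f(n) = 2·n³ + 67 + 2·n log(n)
Θ(n³)

Order the terms by growth rate: 67 ≺ 2·n log(n) ≺ 2·n³.
The fastest-growing term 2·n³ dominates as n → ∞; dropping its constant factor gives Θ(n³).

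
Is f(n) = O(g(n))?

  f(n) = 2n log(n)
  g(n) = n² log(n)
True

f(n) = 2n log(n) is O(n log n), and g(n) = n² log(n) is O(n² log n).
Since O(n log n) ⊆ O(n² log n) (f grows no faster than g), f(n) = O(g(n)) is true.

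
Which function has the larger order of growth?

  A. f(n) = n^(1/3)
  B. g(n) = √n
B

f(n) = n^(1/3) is O(n^(1/3)), while g(n) = √n is O(√n).
Since O(√n) grows faster than O(n^(1/3)), g(n) dominates.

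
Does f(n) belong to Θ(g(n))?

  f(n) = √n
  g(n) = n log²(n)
False

f(n) = √n is O(√n), and g(n) = n log²(n) is O(n log² n).
Since they have different growth rates, f(n) = Θ(g(n)) is false.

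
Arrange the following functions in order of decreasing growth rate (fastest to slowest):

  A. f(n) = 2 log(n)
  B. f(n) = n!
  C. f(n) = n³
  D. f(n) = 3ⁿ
B > D > C > A

Comparing growth rates:
B = n! is O(n!)
D = 3ⁿ is O(3ⁿ)
C = n³ is O(n³)
A = 2 log(n) is O(log n)

Therefore, the order from fastest to slowest is: B > D > C > A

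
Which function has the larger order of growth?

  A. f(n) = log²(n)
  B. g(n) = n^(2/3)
B

f(n) = log²(n) is O(log² n), while g(n) = n^(2/3) is O(n^(2/3)).
Since O(n^(2/3)) grows faster than O(log² n), g(n) dominates.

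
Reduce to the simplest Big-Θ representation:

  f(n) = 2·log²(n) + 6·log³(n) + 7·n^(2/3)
Θ(n^(2/3))

Order the terms by growth rate: 2·log²(n) ≺ 6·log³(n) ≺ 7·n^(2/3).
The fastest-growing term 7·n^(2/3) dominates as n → ∞; dropping its constant factor gives Θ(n^(2/3)).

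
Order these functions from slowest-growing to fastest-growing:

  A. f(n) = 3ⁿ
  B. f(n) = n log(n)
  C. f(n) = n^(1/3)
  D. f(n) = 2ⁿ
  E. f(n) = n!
C < B < D < A < E

Comparing growth rates:
C = n^(1/3) is O(n^(1/3))
B = n log(n) is O(n log n)
D = 2ⁿ is O(2ⁿ)
A = 3ⁿ is O(3ⁿ)
E = n! is O(n!)

Therefore, the order from slowest to fastest is: C < B < D < A < E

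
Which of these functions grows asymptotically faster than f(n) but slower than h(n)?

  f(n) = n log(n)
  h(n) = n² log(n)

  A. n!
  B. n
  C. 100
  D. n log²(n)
D

We need g(n) with n log(n) = o(g(n)) and g(n) = o(n² log(n)), i.e. O(n log n) ≺ g ≺ O(n² log n).
Check each option:
  A. n! — O(n!) does not grow strictly slower than h(n)
  B. n — O(n) does not grow strictly faster than f(n)
  C. 100 — O(1) does not grow strictly faster than f(n)
  D. n log²(n) — O(n log² n) is strictly between O(n log n) and O(n² log n) ✓

Only option D (n log²(n)) lies strictly between.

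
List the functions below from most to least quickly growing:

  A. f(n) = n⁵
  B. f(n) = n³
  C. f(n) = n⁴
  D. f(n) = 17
A > C > B > D

Comparing growth rates:
A = n⁵ is O(n⁵)
C = n⁴ is O(n⁴)
B = n³ is O(n³)
D = 17 is O(1)

Therefore, the order from fastest to slowest is: A > C > B > D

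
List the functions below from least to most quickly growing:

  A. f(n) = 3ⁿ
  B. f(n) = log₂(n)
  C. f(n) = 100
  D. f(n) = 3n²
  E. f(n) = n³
C < B < D < E < A

Comparing growth rates:
C = 100 is O(1)
B = log₂(n) is O(log n)
D = 3n² is O(n²)
E = n³ is O(n³)
A = 3ⁿ is O(3ⁿ)

Therefore, the order from slowest to fastest is: C < B < D < E < A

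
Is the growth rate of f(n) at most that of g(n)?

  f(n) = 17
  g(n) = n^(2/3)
True

f(n) = 17 is O(1), and g(n) = n^(2/3) is O(n^(2/3)).
Since O(1) ⊆ O(n^(2/3)) (f grows no faster than g), f(n) = O(g(n)) is true.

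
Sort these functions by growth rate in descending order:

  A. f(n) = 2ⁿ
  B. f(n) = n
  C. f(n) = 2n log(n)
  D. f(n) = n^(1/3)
A > C > B > D

Comparing growth rates:
A = 2ⁿ is O(2ⁿ)
C = 2n log(n) is O(n log n)
B = n is O(n)
D = n^(1/3) is O(n^(1/3))

Therefore, the order from fastest to slowest is: A > C > B > D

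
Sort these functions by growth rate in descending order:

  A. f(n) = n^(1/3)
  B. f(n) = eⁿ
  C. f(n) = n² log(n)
B > C > A

Comparing growth rates:
B = eⁿ is O(eⁿ)
C = n² log(n) is O(n² log n)
A = n^(1/3) is O(n^(1/3))

Therefore, the order from fastest to slowest is: B > C > A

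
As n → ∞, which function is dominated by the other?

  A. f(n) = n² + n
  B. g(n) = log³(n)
B

f(n) = n² + n is O(n²), while g(n) = log³(n) is O(log³ n).
Since O(log³ n) grows slower than O(n²), g(n) is dominated.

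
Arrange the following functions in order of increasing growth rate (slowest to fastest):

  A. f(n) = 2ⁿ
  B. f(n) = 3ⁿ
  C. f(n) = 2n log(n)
C < A < B

Comparing growth rates:
C = 2n log(n) is O(n log n)
A = 2ⁿ is O(2ⁿ)
B = 3ⁿ is O(3ⁿ)

Therefore, the order from slowest to fastest is: C < A < B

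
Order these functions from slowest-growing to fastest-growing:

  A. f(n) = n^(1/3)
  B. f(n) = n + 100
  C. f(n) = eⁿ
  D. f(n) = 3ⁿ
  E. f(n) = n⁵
A < B < E < C < D

Comparing growth rates:
A = n^(1/3) is O(n^(1/3))
B = n + 100 is O(n)
E = n⁵ is O(n⁵)
C = eⁿ is O(eⁿ)
D = 3ⁿ is O(3ⁿ)

Therefore, the order from slowest to fastest is: A < B < E < C < D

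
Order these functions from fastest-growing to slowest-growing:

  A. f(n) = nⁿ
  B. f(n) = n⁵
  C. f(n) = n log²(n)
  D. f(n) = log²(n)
A > B > C > D

Comparing growth rates:
A = nⁿ is O(nⁿ)
B = n⁵ is O(n⁵)
C = n log²(n) is O(n log² n)
D = log²(n) is O(log² n)

Therefore, the order from fastest to slowest is: A > B > C > D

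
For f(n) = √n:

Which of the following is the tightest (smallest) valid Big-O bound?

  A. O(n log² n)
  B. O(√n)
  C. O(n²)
B

f(n) = √n is O(√n).
All listed options are valid Big-O bounds (upper bounds),
but O(√n) is the tightest (smallest valid bound).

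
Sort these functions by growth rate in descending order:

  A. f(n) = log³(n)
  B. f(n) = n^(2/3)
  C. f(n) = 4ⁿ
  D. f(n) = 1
C > B > A > D

Comparing growth rates:
C = 4ⁿ is O(4ⁿ)
B = n^(2/3) is O(n^(2/3))
A = log³(n) is O(log³ n)
D = 1 is O(1)

Therefore, the order from fastest to slowest is: C > B > A > D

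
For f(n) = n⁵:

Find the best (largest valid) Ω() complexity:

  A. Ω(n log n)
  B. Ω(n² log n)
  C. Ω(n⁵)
C

f(n) = n⁵ is Ω(n⁵).
All listed options are valid Big-Ω bounds (lower bounds),
but Ω(n⁵) is the tightest (largest valid bound).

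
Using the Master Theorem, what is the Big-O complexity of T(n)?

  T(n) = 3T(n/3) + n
Θ(n log n)

Master Theorem: a = 3, b = 3, f(n) = n.
Compute the critical exponent d = log₃(3) = 1.
Compare f(n) = Θ(n) against n^d:
  k = 1 = d, so f(n) = Θ(n^d) — Case 2.
  Work is balanced across levels: T(n) = Θ(n^d log n) = Θ(n log n).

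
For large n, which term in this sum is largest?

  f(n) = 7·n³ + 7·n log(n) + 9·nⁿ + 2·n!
9·nⁿ

Looking at each term:
  - 7·n³ is O(n³)
  - 7·n log(n) is O(n log n)
  - 9·nⁿ is O(nⁿ)
  - 2·n! is O(n!)

The term 9·nⁿ (O(nⁿ)) grows fastest and dominates all others.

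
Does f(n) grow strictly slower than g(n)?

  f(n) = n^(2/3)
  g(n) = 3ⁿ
True

f(n) = n^(2/3) is O(n^(2/3)), and g(n) = 3ⁿ is O(3ⁿ).
Since O(n^(2/3)) grows strictly slower than O(3ⁿ), f(n) = o(g(n)) is true.
This means lim(n→∞) f(n)/g(n) = 0.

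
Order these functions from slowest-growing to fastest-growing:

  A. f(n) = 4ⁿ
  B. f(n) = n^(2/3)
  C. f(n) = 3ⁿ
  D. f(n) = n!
B < C < A < D

Comparing growth rates:
B = n^(2/3) is O(n^(2/3))
C = 3ⁿ is O(3ⁿ)
A = 4ⁿ is O(4ⁿ)
D = n! is O(n!)

Therefore, the order from slowest to fastest is: B < C < A < D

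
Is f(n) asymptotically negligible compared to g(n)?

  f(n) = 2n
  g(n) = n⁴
True

f(n) = 2n is O(n), and g(n) = n⁴ is O(n⁴).
Since O(n) grows strictly slower than O(n⁴), f(n) = o(g(n)) is true.
This means lim(n→∞) f(n)/g(n) = 0.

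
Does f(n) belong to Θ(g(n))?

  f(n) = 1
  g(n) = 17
True

f(n) = 1 and g(n) = 17 are both O(1).
Since they have the same asymptotic growth rate, f(n) = Θ(g(n)) is true.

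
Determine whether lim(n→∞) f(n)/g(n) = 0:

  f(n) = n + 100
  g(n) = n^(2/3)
False

f(n) = n + 100 is O(n), and g(n) = n^(2/3) is O(n^(2/3)).
Since O(n) grows faster than or equal to O(n^(2/3)), f(n) = o(g(n)) is false.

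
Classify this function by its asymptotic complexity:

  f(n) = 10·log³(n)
O(log³ n)

The dominant term in 10·log³(n) is 10·log³(n), which is Θ(log³ n).
Constants are absorbed, so the tightest bound is O(log³ n).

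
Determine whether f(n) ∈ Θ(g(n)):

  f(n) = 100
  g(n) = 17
True

f(n) = 100 and g(n) = 17 are both O(1).
Since they have the same asymptotic growth rate, f(n) = Θ(g(n)) is true.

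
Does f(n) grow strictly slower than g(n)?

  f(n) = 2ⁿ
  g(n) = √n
False

f(n) = 2ⁿ is O(2ⁿ), and g(n) = √n is O(√n).
Since O(2ⁿ) grows faster than or equal to O(√n), f(n) = o(g(n)) is false.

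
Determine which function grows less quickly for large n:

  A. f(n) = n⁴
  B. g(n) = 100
B

f(n) = n⁴ is O(n⁴), while g(n) = 100 is O(1).
Since O(1) grows slower than O(n⁴), g(n) is dominated.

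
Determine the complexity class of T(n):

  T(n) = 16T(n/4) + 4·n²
Θ(n² log n)

Master Theorem: a = 16, b = 4, f(n) = 4·n².
Compute the critical exponent d = log₄(16) = 2.
Compare f(n) = Θ(n²) against n^d:
  k = 2 = d, so f(n) = Θ(n^d) — Case 2.
  Work is balanced across levels: T(n) = Θ(n^d log n) = Θ(n² log n).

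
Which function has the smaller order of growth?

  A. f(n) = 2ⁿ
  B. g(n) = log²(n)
B

f(n) = 2ⁿ is O(2ⁿ), while g(n) = log²(n) is O(log² n).
Since O(log² n) grows slower than O(2ⁿ), g(n) is dominated.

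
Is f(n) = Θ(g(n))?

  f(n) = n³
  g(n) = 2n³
True

f(n) = n³ and g(n) = 2n³ are both O(n³).
Since they have the same asymptotic growth rate, f(n) = Θ(g(n)) is true.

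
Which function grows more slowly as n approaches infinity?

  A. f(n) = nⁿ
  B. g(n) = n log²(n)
B

f(n) = nⁿ is O(nⁿ), while g(n) = n log²(n) is O(n log² n).
Since O(n log² n) grows slower than O(nⁿ), g(n) is dominated.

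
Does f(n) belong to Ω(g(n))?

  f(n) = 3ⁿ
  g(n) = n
True

f(n) = 3ⁿ is O(3ⁿ), and g(n) = n is O(n).
Since O(3ⁿ) grows at least as fast as O(n), f(n) = Ω(g(n)) is true.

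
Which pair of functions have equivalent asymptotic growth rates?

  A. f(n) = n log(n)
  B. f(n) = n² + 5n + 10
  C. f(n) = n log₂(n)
A and C

Examining each function:
  A. n log(n) is O(n log n)
  B. n² + 5n + 10 is O(n²)
  C. n log₂(n) is O(n log n)

Functions A and C both have the same complexity class.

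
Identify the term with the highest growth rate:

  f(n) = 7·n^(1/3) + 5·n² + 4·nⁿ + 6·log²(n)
4·nⁿ

Looking at each term:
  - 7·n^(1/3) is O(n^(1/3))
  - 5·n² is O(n²)
  - 4·nⁿ is O(nⁿ)
  - 6·log²(n) is O(log² n)

The term 4·nⁿ (O(nⁿ)) grows fastest and dominates all others.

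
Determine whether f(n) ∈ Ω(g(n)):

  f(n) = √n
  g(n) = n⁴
False

f(n) = √n is O(√n), and g(n) = n⁴ is O(n⁴).
Since O(√n) grows slower than O(n⁴), f(n) = Ω(g(n)) is false.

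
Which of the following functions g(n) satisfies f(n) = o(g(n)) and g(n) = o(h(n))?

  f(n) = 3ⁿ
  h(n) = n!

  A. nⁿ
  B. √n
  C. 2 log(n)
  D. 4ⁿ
D

We need g(n) with 3ⁿ = o(g(n)) and g(n) = o(n!), i.e. O(3ⁿ) ≺ g ≺ O(n!).
Check each option:
  A. nⁿ — O(nⁿ) does not grow strictly slower than h(n)
  B. √n — O(√n) does not grow strictly faster than f(n)
  C. 2 log(n) — O(log n) does not grow strictly faster than f(n)
  D. 4ⁿ — O(4ⁿ) is strictly between O(3ⁿ) and O(n!) ✓

Only option D (4ⁿ) lies strictly between.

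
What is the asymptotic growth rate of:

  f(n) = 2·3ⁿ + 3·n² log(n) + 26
Θ(3ⁿ)

Order the terms by growth rate: 26 ≺ 3·n² log(n) ≺ 2·3ⁿ.
The fastest-growing term 2·3ⁿ dominates as n → ∞; dropping its constant factor gives Θ(3ⁿ).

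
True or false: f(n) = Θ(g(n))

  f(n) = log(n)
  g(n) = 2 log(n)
True

f(n) = log(n) and g(n) = 2 log(n) are both O(log n).
Since they have the same asymptotic growth rate, f(n) = Θ(g(n)) is true.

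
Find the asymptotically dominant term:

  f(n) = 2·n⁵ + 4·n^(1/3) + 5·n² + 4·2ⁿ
4·2ⁿ

Looking at each term:
  - 2·n⁵ is O(n⁵)
  - 4·n^(1/3) is O(n^(1/3))
  - 5·n² is O(n²)
  - 4·2ⁿ is O(2ⁿ)

The term 4·2ⁿ (O(2ⁿ)) grows fastest and dominates all others.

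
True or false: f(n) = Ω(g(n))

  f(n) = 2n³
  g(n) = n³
True

f(n) = 2n³ and g(n) = n³ are both O(n³).
Big-Ω permits equal growth rates (f ≥ c·g for some c > 0), so f(n) = Ω(g(n)) is true.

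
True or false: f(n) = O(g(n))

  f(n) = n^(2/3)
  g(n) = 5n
True

f(n) = n^(2/3) is O(n^(2/3)), and g(n) = 5n is O(n).
Since O(n^(2/3)) ⊆ O(n) (f grows no faster than g), f(n) = O(g(n)) is true.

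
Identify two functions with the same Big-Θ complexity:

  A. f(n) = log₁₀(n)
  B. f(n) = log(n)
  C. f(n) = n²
A and B

Examining each function:
  A. log₁₀(n) is O(log n)
  B. log(n) is O(log n)
  C. n² is O(n²)

Functions A and B both have the same complexity class.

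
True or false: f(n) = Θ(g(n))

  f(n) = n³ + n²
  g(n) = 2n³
True

f(n) = n³ + n² and g(n) = 2n³ are both O(n³).
Since they have the same asymptotic growth rate, f(n) = Θ(g(n)) is true.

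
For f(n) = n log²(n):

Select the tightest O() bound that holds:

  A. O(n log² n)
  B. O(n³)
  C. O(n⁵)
A

f(n) = n log²(n) is O(n log² n).
All listed options are valid Big-O bounds (upper bounds),
but O(n log² n) is the tightest (smallest valid bound).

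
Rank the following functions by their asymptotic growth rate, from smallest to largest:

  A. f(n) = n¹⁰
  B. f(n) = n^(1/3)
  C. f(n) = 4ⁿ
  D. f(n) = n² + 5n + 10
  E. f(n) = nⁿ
B < D < A < C < E

Comparing growth rates:
B = n^(1/3) is O(n^(1/3))
D = n² + 5n + 10 is O(n²)
A = n¹⁰ is O(n¹⁰)
C = 4ⁿ is O(4ⁿ)
E = nⁿ is O(nⁿ)

Therefore, the order from slowest to fastest is: B < D < A < C < E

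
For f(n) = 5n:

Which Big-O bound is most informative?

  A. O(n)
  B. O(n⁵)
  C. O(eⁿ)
A

f(n) = 5n is O(n).
All listed options are valid Big-O bounds (upper bounds),
but O(n) is the tightest (smallest valid bound).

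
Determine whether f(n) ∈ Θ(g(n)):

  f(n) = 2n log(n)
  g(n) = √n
False

f(n) = 2n log(n) is O(n log n), and g(n) = √n is O(√n).
Since they have different growth rates, f(n) = Θ(g(n)) is false.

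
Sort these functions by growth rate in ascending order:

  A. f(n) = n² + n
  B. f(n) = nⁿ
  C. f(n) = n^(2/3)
C < A < B

Comparing growth rates:
C = n^(2/3) is O(n^(2/3))
A = n² + n is O(n²)
B = nⁿ is O(nⁿ)

Therefore, the order from slowest to fastest is: C < A < B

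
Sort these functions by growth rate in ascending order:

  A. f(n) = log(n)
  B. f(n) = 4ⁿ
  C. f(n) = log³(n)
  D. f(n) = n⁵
A < C < D < B

Comparing growth rates:
A = log(n) is O(log n)
C = log³(n) is O(log³ n)
D = n⁵ is O(n⁵)
B = 4ⁿ is O(4ⁿ)

Therefore, the order from slowest to fastest is: A < C < D < B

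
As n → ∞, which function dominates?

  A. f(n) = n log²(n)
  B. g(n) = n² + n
B

f(n) = n log²(n) is O(n log² n), while g(n) = n² + n is O(n²).
Since O(n²) grows faster than O(n log² n), g(n) dominates.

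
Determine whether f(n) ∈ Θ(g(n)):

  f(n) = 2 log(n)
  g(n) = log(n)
True

f(n) = 2 log(n) and g(n) = log(n) are both O(log n).
Since they have the same asymptotic growth rate, f(n) = Θ(g(n)) is true.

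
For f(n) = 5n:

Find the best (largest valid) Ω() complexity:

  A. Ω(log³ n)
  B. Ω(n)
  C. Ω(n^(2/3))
B

f(n) = 5n is Ω(n).
All listed options are valid Big-Ω bounds (lower bounds),
but Ω(n) is the tightest (largest valid bound).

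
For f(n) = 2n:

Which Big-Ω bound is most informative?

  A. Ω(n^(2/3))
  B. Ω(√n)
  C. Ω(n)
C

f(n) = 2n is Ω(n).
All listed options are valid Big-Ω bounds (lower bounds),
but Ω(n) is the tightest (largest valid bound).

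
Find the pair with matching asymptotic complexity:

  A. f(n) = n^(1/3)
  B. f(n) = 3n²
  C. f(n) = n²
B and C

Examining each function:
  A. n^(1/3) is O(n^(1/3))
  B. 3n² is O(n²)
  C. n² is O(n²)

Functions B and C both have the same complexity class.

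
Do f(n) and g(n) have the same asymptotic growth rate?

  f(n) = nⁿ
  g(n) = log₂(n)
False

f(n) = nⁿ is O(nⁿ), and g(n) = log₂(n) is O(log n).
Since they have different growth rates, f(n) = Θ(g(n)) is false.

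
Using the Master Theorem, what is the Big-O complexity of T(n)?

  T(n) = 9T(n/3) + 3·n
Θ(n²)

Master Theorem: a = 9, b = 3, f(n) = 3·n.
Compute the critical exponent d = log₃(9) = 2.
Compare f(n) = Θ(n) against n^d:
  k = 1 < d = 2, so f(n) = O(n^(d-ε)) — Case 1.
  The recursion cost dominates: T(n) = Θ(n^d) = Θ(n²).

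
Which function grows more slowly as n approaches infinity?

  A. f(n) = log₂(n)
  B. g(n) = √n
A

f(n) = log₂(n) is O(log n), while g(n) = √n is O(√n).
Since O(log n) grows slower than O(√n), f(n) is dominated.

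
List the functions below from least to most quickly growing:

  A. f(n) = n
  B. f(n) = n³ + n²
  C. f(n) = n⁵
A < B < C

Comparing growth rates:
A = n is O(n)
B = n³ + n² is O(n³)
C = n⁵ is O(n⁵)

Therefore, the order from slowest to fastest is: A < B < C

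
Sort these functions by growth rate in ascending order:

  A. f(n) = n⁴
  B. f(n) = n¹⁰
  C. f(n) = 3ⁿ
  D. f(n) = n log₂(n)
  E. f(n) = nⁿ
D < A < B < C < E

Comparing growth rates:
D = n log₂(n) is O(n log n)
A = n⁴ is O(n⁴)
B = n¹⁰ is O(n¹⁰)
C = 3ⁿ is O(3ⁿ)
E = nⁿ is O(nⁿ)

Therefore, the order from slowest to fastest is: D < A < B < C < E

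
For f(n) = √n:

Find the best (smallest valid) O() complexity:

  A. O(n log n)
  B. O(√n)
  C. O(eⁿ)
B

f(n) = √n is O(√n).
All listed options are valid Big-O bounds (upper bounds),
but O(√n) is the tightest (smallest valid bound).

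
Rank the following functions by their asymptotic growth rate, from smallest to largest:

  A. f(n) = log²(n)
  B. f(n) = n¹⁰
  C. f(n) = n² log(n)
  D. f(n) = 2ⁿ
A < C < B < D

Comparing growth rates:
A = log²(n) is O(log² n)
C = n² log(n) is O(n² log n)
B = n¹⁰ is O(n¹⁰)
D = 2ⁿ is O(2ⁿ)

Therefore, the order from slowest to fastest is: A < C < B < D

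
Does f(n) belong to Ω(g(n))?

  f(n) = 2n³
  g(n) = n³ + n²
True

f(n) = 2n³ and g(n) = n³ + n² are both O(n³).
Big-Ω permits equal growth rates (f ≥ c·g for some c > 0), so f(n) = Ω(g(n)) is true.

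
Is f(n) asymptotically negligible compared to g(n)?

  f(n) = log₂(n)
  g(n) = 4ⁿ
True

f(n) = log₂(n) is O(log n), and g(n) = 4ⁿ is O(4ⁿ).
Since O(log n) grows strictly slower than O(4ⁿ), f(n) = o(g(n)) is true.
This means lim(n→∞) f(n)/g(n) = 0.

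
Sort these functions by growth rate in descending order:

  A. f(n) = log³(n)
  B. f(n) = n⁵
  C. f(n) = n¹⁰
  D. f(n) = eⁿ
D > C > B > A

Comparing growth rates:
D = eⁿ is O(eⁿ)
C = n¹⁰ is O(n¹⁰)
B = n⁵ is O(n⁵)
A = log³(n) is O(log³ n)

Therefore, the order from fastest to slowest is: D > C > B > A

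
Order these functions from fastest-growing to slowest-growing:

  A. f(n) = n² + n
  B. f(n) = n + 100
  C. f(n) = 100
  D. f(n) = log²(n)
A > B > D > C

Comparing growth rates:
A = n² + n is O(n²)
B = n + 100 is O(n)
D = log²(n) is O(log² n)
C = 100 is O(1)

Therefore, the order from fastest to slowest is: A > B > D > C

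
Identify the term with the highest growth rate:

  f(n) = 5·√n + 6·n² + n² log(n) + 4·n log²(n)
n² log(n)

Looking at each term:
  - 5·√n is O(√n)
  - 6·n² is O(n²)
  - n² log(n) is O(n² log n)
  - 4·n log²(n) is O(n log² n)

The term n² log(n) (O(n² log n)) grows fastest and dominates all others.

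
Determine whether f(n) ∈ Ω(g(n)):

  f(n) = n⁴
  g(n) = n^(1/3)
True

f(n) = n⁴ is O(n⁴), and g(n) = n^(1/3) is O(n^(1/3)).
Since O(n⁴) grows at least as fast as O(n^(1/3)), f(n) = Ω(g(n)) is true.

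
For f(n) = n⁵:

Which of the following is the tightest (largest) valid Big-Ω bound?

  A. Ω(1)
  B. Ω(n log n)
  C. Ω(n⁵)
C

f(n) = n⁵ is Ω(n⁵).
All listed options are valid Big-Ω bounds (lower bounds),
but Ω(n⁵) is the tightest (largest valid bound).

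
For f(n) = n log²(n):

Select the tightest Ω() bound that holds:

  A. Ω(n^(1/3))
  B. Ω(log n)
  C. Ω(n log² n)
C

f(n) = n log²(n) is Ω(n log² n).
All listed options are valid Big-Ω bounds (lower bounds),
but Ω(n log² n) is the tightest (largest valid bound).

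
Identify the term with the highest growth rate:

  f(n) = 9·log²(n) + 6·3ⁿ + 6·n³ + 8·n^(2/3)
6·3ⁿ

Looking at each term:
  - 9·log²(n) is O(log² n)
  - 6·3ⁿ is O(3ⁿ)
  - 6·n³ is O(n³)
  - 8·n^(2/3) is O(n^(2/3))

The term 6·3ⁿ (O(3ⁿ)) grows fastest and dominates all others.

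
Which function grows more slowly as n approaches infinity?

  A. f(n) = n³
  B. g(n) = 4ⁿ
A

f(n) = n³ is O(n³), while g(n) = 4ⁿ is O(4ⁿ).
Since O(n³) grows slower than O(4ⁿ), f(n) is dominated.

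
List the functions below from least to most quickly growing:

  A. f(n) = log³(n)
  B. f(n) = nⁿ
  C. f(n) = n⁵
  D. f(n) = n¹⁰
A < C < D < B

Comparing growth rates:
A = log³(n) is O(log³ n)
C = n⁵ is O(n⁵)
D = n¹⁰ is O(n¹⁰)
B = nⁿ is O(nⁿ)

Therefore, the order from slowest to fastest is: A < C < D < B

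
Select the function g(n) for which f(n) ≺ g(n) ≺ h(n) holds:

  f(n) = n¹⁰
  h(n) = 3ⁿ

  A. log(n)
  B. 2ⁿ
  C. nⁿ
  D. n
B

We need g(n) with n¹⁰ = o(g(n)) and g(n) = o(3ⁿ), i.e. O(n¹⁰) ≺ g ≺ O(3ⁿ).
Check each option:
  A. log(n) — O(log n) does not grow strictly faster than f(n)
  B. 2ⁿ — O(2ⁿ) is strictly between O(n¹⁰) and O(3ⁿ) ✓
  C. nⁿ — O(nⁿ) does not grow strictly slower than h(n)
  D. n — O(n) does not grow strictly faster than f(n)

Only option B (2ⁿ) lies strictly between.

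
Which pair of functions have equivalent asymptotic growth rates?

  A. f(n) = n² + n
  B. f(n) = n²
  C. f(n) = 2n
A and B

Examining each function:
  A. n² + n is O(n²)
  B. n² is O(n²)
  C. 2n is O(n)

Functions A and B both have the same complexity class.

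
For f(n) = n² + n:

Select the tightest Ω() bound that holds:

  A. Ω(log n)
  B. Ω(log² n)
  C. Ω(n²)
C

f(n) = n² + n is Ω(n²).
All listed options are valid Big-Ω bounds (lower bounds),
but Ω(n²) is the tightest (largest valid bound).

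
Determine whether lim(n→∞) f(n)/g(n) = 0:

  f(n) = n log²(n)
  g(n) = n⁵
True

f(n) = n log²(n) is O(n log² n), and g(n) = n⁵ is O(n⁵).
Since O(n log² n) grows strictly slower than O(n⁵), f(n) = o(g(n)) is true.
This means lim(n→∞) f(n)/g(n) = 0.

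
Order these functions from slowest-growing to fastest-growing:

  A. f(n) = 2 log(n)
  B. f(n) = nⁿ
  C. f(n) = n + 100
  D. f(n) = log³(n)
A < D < C < B

Comparing growth rates:
A = 2 log(n) is O(log n)
D = log³(n) is O(log³ n)
C = n + 100 is O(n)
B = nⁿ is O(nⁿ)

Therefore, the order from slowest to fastest is: A < D < C < B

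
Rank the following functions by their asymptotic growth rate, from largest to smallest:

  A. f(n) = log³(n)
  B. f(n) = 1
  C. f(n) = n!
C > A > B

Comparing growth rates:
C = n! is O(n!)
A = log³(n) is O(log³ n)
B = 1 is O(1)

Therefore, the order from fastest to slowest is: C > A > B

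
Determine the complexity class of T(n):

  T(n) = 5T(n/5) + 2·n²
Θ(n²)

Master Theorem: a = 5, b = 5, f(n) = 2·n².
Compute the critical exponent d = log₅(5) = 1.
Compare f(n) = Θ(n²) against n^d:
  k = 2 > d = 1, so f(n) = Ω(n^(d+ε)) — Case 3.
  Regularity: a·(n/b)^2/n^2 = a/b^2 = 5/25 < 1 ✓.
  The top-level work dominates: T(n) = Θ(f(n)) = Θ(n²).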